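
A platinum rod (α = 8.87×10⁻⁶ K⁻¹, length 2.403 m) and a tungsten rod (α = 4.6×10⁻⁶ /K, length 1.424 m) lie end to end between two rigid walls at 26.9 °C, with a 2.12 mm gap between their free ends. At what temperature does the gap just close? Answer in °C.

T = 103 °C

α₁L₁ = 2.131461×10⁻⁵ m/K, α₂L₂ = 6.5504×10⁻⁶ m/K → total 2.786501×10⁻⁵ m/K
ΔT = g/(α₁L₁+α₂L₂) = 2.12×10⁻³ / 2.786501×10⁻⁵ = 76.08 K
T = 26.9 + 76.08 = 102.98 °C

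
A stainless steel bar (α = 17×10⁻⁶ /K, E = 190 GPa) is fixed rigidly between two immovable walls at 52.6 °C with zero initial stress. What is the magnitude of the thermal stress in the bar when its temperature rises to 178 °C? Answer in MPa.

σ = 405 MPa

Fully constrained: the free strain ε = αΔT is blocked, so σ = Eε = EαΔT.
|ΔT| = 125.4 K
σ = 190×10⁹ × 17×10⁻⁶ × 125.4 = 4.05×10⁸ Pa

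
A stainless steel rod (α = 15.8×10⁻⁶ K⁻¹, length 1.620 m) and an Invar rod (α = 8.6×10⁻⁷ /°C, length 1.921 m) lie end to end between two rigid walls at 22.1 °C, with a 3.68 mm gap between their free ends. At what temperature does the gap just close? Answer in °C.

T = 157 °C

Gap closes when ΔL₁ + ΔL₂ = 3.68 mm = 3.68×10⁻³ m
(α₁L₁ + α₂L₂)ΔT = g
α₁L₁ + α₂L₂ = 15.8×10⁻⁶×1.620 + 8.6×10⁻⁷×1.921 = 2.724806×10⁻⁵ m/K
ΔT = 3.68×10⁻³ / 2.724806×10⁻⁵ = 135.06 K
T = 22.1 + 135.06 = 157.16 °C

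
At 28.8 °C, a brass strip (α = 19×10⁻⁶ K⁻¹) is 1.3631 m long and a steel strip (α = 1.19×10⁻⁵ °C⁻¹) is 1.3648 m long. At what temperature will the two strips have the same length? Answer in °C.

T = 204.8 °C

Equal length when α₁L₁ΔT − α₂L₂ΔT = L₂ − L₁ = 1.70×10⁻³ m
α₁L₁ = 2.58989×10⁻⁵, α₂L₂ = 1.624112×10⁻⁵ → Δ(αL) = 9.65778×10⁻⁶ m/K
ΔT = 1.70×10⁻³ / 9.65778×10⁻⁶ = 176.024 K, so T = 28.8 + 176.024 = 204.824 °C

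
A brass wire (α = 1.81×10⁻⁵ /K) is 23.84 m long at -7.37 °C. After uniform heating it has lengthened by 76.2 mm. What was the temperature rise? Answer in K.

ΔT = 177 K

ΔL = αL₀ΔT ⇒ ΔT = ΔL / (αL₀)
ΔT = 76.2×10⁻³ m / (1.81×10⁻⁵ × 23.84 m) = 176.59 K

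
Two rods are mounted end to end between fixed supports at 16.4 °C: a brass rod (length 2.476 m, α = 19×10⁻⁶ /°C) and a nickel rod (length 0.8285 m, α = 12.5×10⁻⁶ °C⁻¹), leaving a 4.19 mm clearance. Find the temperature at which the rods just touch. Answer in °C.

Gap closes when ΔL₁ + ΔL₂ = 4.19 mm = 4.19×10⁻³ m
(α₁L₁ + α₂L₂)ΔT = g
α₁L₁ + α₂L₂ = 19×10⁻⁶×2.476 + 12.5×10⁻⁶×0.8285 = 5.740025×10⁻⁵ m/K
ΔT = 4.19×10⁻³ / 5.740025×10⁻⁵ = 72.996 K
T = 16.4 + 72.996 = 89.396 °C

T = 89.4 °C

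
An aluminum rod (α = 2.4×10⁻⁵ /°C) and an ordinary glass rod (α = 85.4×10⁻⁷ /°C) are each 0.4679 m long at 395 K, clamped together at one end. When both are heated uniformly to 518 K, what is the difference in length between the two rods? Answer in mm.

0.890 mm

ΔT = 123 K
aluminum: ΔL = 2.4×10⁻⁵ × 0.4679 m × 123 = 1.3812×10⁻³ m = 1.3812 mm
ordinary glass: ΔL = 85.4×10⁻⁷ × 0.4679 m × 123 = 4.9149×10⁻⁴ m = 0.49149 mm
difference = 1.3812 − 0.49149 = 0.88971 mm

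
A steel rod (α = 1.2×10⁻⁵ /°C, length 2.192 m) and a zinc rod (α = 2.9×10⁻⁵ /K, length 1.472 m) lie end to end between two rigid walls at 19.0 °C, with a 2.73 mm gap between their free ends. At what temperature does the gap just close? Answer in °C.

T = 58.6 °C

α₁L₁ = 2.6304×10⁻⁵ m/K, α₂L₂ = 4.2688×10⁻⁵ m/K → total 6.8992×10⁻⁵ m/K
ΔT = g/(α₁L₁+α₂L₂) = 2.73×10⁻³ / 6.8992×10⁻⁵ = 39.570 K
T = 19.0 + 39.570 = 58.570 °C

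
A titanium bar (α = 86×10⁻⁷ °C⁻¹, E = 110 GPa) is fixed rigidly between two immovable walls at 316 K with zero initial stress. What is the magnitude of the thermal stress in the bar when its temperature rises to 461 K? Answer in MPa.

Fully constrained: the free strain ε = αΔT is blocked, so σ = Eε = EαΔT.
|ΔT| = 145 K
σ = 110×10⁹ × 86×10⁻⁷ × 145 = 1.37×10⁸ Pa

σ = 137 MPa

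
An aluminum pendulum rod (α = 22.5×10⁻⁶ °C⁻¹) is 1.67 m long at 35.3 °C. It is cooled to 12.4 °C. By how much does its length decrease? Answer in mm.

|ΔT| = |12.4 − 35.3| = 22.9 K
ΔL = αL₀ΔT = (22.5×10⁻⁶)(1.67)(22.9) = 8.60×10⁻⁴ m

ΔL = 0.860 mm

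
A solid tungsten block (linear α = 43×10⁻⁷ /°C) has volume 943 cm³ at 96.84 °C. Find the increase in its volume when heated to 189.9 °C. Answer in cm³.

Isotropic solid: β ≈ 3α = 1.3×10⁻⁵ /K; ΔT = 93.06 K
ΔV = 3αV₀ΔT = 3(43×10⁻⁷)(943)(93.06) = 1.13 cm³

ΔV = 1.13 cm³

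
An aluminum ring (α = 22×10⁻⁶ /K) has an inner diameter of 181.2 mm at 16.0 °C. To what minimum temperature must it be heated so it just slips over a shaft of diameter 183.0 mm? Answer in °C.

Required Δd = 183.0 − 181.2 = 1.8 mm
Δd = αd₀ΔT ⇒ ΔT = Δd/(αd₀) = 1.8 / (22×10⁻⁶ × 181.2) = 451.54 K
T_min = 16.0 + 451.54 = 467.54 °C

T = 468 °C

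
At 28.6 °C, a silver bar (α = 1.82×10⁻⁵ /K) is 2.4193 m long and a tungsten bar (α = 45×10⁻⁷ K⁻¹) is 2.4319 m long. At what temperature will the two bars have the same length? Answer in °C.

Equal length when α₁L₁ΔT − α₂L₂ΔT = L₂ − L₁ = 1.26×10⁻² m
α₁L₁ = 4.403126×10⁻⁵, α₂L₂ = 1.094355×10⁻⁵ → Δ(αL) = 3.308771×10⁻⁵ m/K
ΔT = 1.26×10⁻² / 3.308771×10⁻⁵ = 380.806 K, so T = 28.6 + 380.806 = 409.406 °C

T = 409.4 °C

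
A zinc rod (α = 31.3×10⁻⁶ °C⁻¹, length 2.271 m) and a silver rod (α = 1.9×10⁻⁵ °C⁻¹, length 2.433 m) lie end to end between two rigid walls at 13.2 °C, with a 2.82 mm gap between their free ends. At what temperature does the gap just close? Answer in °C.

T = 37.2 °C

Gap closes when ΔL₁ + ΔL₂ = 2.82 mm = 2.82×10⁻³ m
(α₁L₁ + α₂L₂)ΔT = g
α₁L₁ + α₂L₂ = 31.3×10⁻⁶×2.271 + 1.9×10⁻⁵×2.433 = 1.173093×10⁻⁴ m/K
ΔT = 2.82×10⁻³ / 1.173093×10⁻⁴ = 24.039 K
T = 13.2 + 24.039 = 37.239 °C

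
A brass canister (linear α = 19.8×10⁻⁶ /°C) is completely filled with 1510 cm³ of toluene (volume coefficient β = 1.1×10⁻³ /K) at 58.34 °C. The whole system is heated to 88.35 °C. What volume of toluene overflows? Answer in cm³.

The canister also expands: β_container ≈ 3α = 5.94×10⁻⁵ /K
Net overflow = V₀(β_liq − 3α_cont)ΔT
β − 3α = 1.10×10⁻³ − 5.94×10⁻⁵ = 1.0406×10⁻³ /K; ΔT = 30.01 K
ΔV = 1510 × 1.0406×10⁻³ × 30.01 = 47.2 cm³

47.2 cm³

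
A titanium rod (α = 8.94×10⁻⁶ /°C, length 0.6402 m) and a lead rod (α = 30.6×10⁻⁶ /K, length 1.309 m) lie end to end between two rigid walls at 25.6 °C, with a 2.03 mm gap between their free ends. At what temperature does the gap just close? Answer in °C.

T = 69.9 °C

Gap closes when ΔL₁ + ΔL₂ = 2.03 mm = 2.03×10⁻³ m
(α₁L₁ + α₂L₂)ΔT = g
α₁L₁ + α₂L₂ = 8.94×10⁻⁶×0.6402 + 30.6×10⁻⁶×1.309 = 4.5778788×10⁻⁵ m/K
ΔT = 2.03×10⁻³ / 4.5778788×10⁻⁵ = 44.344 K
T = 25.6 + 44.344 = 69.944 °C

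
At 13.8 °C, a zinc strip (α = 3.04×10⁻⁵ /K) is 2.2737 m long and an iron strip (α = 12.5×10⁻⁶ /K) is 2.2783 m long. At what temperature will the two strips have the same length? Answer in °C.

T = 127.0 °C

L₁(1 + α₁ΔT) = L₂(1 + α₂ΔT) ⇒ ΔT = (L₂ − L₁)/(α₁L₁ − α₂L₂)
L₂ − L₁ = 2.2783 − 2.2737 = 4.60×10⁻³ m
α₁L₁ − α₂L₂ = 3.04×10⁻⁵×2.2737 − 12.5×10⁻⁶×2.2783 = 4.064173×10⁻⁵ m/K
ΔT = 4.60×10⁻³ / 4.064173×10⁻⁵ = 113.184 K
T = 13.8 + 113.184 = 126.984 °C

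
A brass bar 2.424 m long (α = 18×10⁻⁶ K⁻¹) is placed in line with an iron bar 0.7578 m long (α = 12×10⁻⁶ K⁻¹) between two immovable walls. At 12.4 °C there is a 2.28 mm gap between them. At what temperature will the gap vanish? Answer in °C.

Gap closes when ΔL₁ + ΔL₂ = 2.28 mm = 2.28×10⁻³ m
(α₁L₁ + α₂L₂)ΔT = g
α₁L₁ + α₂L₂ = 18×10⁻⁶×2.424 + 12×10⁻⁶×0.7578 = 5.27256×10⁻⁵ m/K
ΔT = 2.28×10⁻³ / 5.27256×10⁻⁵ = 43.243 K
T = 12.4 + 43.243 = 55.643 °C

T = 55.6 °C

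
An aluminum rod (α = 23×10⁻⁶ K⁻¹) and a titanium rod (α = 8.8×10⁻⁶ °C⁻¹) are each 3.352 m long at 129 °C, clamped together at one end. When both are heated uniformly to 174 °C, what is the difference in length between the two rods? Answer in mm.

2.14 mm

ΔT = 45 K
aluminum: ΔL = 23×10⁻⁶ × 3.352 m × 45 = 3.4693×10⁻³ m = 3.4693 mm
titanium: ΔL = 8.8×10⁻⁶ × 3.352 m × 45 = 1.3274×10⁻³ m = 1.3274 mm
difference = 3.4693 − 1.3274 = 2.1419 mm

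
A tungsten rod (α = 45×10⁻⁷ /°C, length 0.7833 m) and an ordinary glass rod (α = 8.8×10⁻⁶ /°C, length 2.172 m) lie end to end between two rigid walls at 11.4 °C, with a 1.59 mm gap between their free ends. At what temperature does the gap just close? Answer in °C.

Gap closes when ΔL₁ + ΔL₂ = 1.59 mm = 1.59×10⁻³ m
(α₁L₁ + α₂L₂)ΔT = g
α₁L₁ + α₂L₂ = 45×10⁻⁷×0.7833 + 8.8×10⁻⁶×2.172 = 2.263845×10⁻⁵ m/K
ΔT = 1.59×10⁻³ / 2.263845×10⁻⁵ = 70.234 K
T = 11.4 + 70.234 = 81.634 °C

T = 81.6 °C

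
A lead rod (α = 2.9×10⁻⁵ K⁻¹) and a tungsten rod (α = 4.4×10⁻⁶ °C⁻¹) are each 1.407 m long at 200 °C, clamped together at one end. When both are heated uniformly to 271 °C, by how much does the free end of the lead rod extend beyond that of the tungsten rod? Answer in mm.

2.46 mm

ΔT = 71 K
lead: ΔL = 2.9×10⁻⁵ × 1.407 m × 71 = 2.8970×10⁻³ m = 2.8970 mm
tungsten: ΔL = 4.4×10⁻⁶ × 1.407 m × 71 = 4.3955×10⁻⁴ m = 0.43955 mm
difference = 2.8970 − 0.43955 = 2.45745 mm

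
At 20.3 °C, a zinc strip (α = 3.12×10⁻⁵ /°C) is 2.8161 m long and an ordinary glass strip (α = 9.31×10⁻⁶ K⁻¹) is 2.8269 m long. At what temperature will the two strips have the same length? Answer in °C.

L₁(1 + α₁ΔT) = L₂(1 + α₂ΔT) ⇒ ΔT = (L₂ − L₁)/(α₁L₁ − α₂L₂)
L₂ − L₁ = 2.8269 − 2.8161 = 1.08×10⁻² m
α₁L₁ − α₂L₂ = 3.12×10⁻⁵×2.8161 − 9.31×10⁻⁶×2.8269 = 6.1543881×10⁻⁵ m/K
ΔT = 1.08×10⁻² / 6.1543881×10⁻⁵ = 175.485 K
T = 20.3 + 175.485 = 195.785 °C

T = 195.8 °C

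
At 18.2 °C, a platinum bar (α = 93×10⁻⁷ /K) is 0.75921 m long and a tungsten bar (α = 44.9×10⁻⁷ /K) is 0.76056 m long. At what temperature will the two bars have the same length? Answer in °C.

Equal length when α₁L₁ΔT − α₂L₂ΔT = L₂ − L₁ = 1.35×10⁻³ m
α₁L₁ = 7.060653×10⁻⁶, α₂L₂ = 3.4149144×10⁻⁶ → Δ(αL) = 3.6457386×10⁻⁶ m/K
ΔT = 1.35×10⁻³ / 3.6457386×10⁻⁶ = 370.295 K, so T = 18.2 + 370.295 = 388.495 °C

T = 388.5 °C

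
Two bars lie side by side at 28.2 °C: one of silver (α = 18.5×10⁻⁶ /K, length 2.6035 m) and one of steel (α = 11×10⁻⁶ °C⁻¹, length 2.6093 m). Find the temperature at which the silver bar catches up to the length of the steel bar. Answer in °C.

T = 326.2 °C

L₁(1 + α₁ΔT) = L₂(1 + α₂ΔT) ⇒ ΔT = (L₂ − L₁)/(α₁L₁ − α₂L₂)
L₂ − L₁ = 2.6093 − 2.6035 = 5.80×10⁻³ m
α₁L₁ − α₂L₂ = 18.5×10⁻⁶×2.6035 − 11×10⁻⁶×2.6093 = 1.946245×10⁻⁵ m/K
ΔT = 5.80×10⁻³ / 1.946245×10⁻⁵ = 298.010 K
T = 28.2 + 298.010 = 326.210 °C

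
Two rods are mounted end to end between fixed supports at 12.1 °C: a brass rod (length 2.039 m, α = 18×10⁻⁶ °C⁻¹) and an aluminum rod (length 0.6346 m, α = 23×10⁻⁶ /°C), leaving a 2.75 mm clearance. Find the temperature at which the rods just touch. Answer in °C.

T = 65.7 °C

α₁L₁ = 3.6702×10⁻⁵ m/K, α₂L₂ = 1.45958×10⁻⁵ m/K → total 5.12978×10⁻⁵ m/K
ΔT = g/(α₁L₁+α₂L₂) = 2.75×10⁻³ / 5.12978×10⁻⁵ = 53.609 K
T = 12.1 + 53.609 = 65.709 °C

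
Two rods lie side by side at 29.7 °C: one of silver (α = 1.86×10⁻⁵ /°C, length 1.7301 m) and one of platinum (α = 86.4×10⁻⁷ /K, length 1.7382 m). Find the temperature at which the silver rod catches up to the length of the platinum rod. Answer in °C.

T = 501.7 °C

Equal length when α₁L₁ΔT − α₂L₂ΔT = L₂ − L₁ = 8.10×10⁻³ m
α₁L₁ = 3.217986×10⁻⁵, α₂L₂ = 1.5018048×10⁻⁵ → Δ(αL) = 1.7161812×10⁻⁵ m/K
ΔT = 8.10×10⁻³ / 1.7161812×10⁻⁵ = 471.978 K, so T = 29.7 + 471.978 = 501.678 °C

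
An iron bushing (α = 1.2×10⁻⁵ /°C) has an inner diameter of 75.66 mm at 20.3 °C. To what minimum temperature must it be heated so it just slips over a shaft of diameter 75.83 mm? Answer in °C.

T = 208 °C

Required Δd = 75.83 − 75.66 = 0.17 mm
Δd = αd₀ΔT ⇒ ΔT = Δd/(αd₀) = 0.17 / (1.2×10⁻⁵ × 75.66) = 187.24 K
T_min = 20.3 + 187.24 = 207.54 °C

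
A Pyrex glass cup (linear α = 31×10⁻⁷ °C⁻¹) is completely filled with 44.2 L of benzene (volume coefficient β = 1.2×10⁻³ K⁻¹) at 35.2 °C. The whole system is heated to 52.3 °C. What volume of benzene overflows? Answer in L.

The cup also expands: β_container ≈ 3α = 9.3×10⁻⁶ /K
Net overflow = V₀(β_liq − 3α_cont)ΔT
β − 3α = 1.20×10⁻³ − 9.3×10⁻⁶ = 1.1907×10⁻³ /K; ΔT = 17.1 K
ΔV = 44.2 × 1.1907×10⁻³ × 17.1 = 0.900 L

0.900 L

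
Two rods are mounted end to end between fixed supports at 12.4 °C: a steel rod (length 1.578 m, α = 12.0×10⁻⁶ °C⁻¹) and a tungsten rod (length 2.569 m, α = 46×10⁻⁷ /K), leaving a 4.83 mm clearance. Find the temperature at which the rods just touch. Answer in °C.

α₁L₁ = 1.8936×10⁻⁵ m/K, α₂L₂ = 1.18174×10⁻⁵ m/K → total 3.07534×10⁻⁵ m/K
ΔT = g/(α₁L₁+α₂L₂) = 4.83×10⁻³ / 3.07534×10⁻⁵ = 157.06 K
T = 12.4 + 157.06 = 169.46 °C

T = 169 °C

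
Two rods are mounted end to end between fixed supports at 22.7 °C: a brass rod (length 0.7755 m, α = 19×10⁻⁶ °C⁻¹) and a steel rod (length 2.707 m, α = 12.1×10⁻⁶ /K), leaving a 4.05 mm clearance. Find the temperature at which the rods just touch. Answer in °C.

α₁L₁ = 1.47345×10⁻⁵ m/K, α₂L₂ = 3.27547×10⁻⁵ m/K → total 4.74892×10⁻⁵ m/K
ΔT = g/(α₁L₁+α₂L₂) = 4.05×10⁻³ / 4.74892×10⁻⁵ = 85.28 K
T = 22.7 + 85.28 = 107.98 °C

T = 108 °C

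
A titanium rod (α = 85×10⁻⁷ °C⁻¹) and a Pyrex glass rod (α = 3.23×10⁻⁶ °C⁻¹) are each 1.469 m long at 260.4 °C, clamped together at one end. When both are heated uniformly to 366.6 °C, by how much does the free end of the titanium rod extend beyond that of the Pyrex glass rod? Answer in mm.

0.822 mm

ΔT = 106.2 K
titanium: ΔL = 85×10⁻⁷ × 1.469 m × 106.2 = 1.3261×10⁻³ m = 1.3261 mm
Pyrex glass: ΔL = 3.23×10⁻⁶ × 1.469 m × 106.2 = 5.0391×10⁻⁴ m = 0.50391 mm
difference = 1.3261 − 0.50391 = 0.82219 mm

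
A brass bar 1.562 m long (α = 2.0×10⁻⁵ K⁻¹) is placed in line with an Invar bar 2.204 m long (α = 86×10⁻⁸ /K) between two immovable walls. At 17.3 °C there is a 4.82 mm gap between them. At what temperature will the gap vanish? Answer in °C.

Gap closes when ΔL₁ + ΔL₂ = 4.82 mm = 4.82×10⁻³ m
(α₁L₁ + α₂L₂)ΔT = g
α₁L₁ + α₂L₂ = 2.0×10⁻⁵×1.562 + 86×10⁻⁸×2.204 = 3.313544×10⁻⁵ m/K
ΔT = 4.82×10⁻³ / 3.313544×10⁻⁵ = 145.46 K
T = 17.3 + 145.46 = 162.76 °C

T = 163 °C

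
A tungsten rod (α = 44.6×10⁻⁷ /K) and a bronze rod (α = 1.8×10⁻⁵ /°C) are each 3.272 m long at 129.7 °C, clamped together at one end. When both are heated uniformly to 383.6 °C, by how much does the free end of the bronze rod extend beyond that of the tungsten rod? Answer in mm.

11.2 mm

ΔT = 253.9 K
tungsten: ΔL = 44.6×10⁻⁷ × 3.272 m × 253.9 = 3.7052×10⁻³ m = 3.7052 mm
bronze: ΔL = 1.8×10⁻⁵ × 3.272 m × 253.9 = 1.4954×10⁻² m = 14.954 mm
difference = 14.954 − 3.7052 = 11.2488 mm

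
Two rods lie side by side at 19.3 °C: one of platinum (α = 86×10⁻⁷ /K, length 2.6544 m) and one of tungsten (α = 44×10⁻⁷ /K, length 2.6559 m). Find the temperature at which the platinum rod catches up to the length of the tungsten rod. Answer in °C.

T = 153.9 °C

L₁(1 + α₁ΔT) = L₂(1 + α₂ΔT) ⇒ ΔT = (L₂ − L₁)/(α₁L₁ − α₂L₂)
L₂ − L₁ = 2.6559 − 2.6544 = 1.50×10⁻³ m
α₁L₁ − α₂L₂ = 86×10⁻⁷×2.6544 − 44×10⁻⁷×2.6559 = 1.114188×10⁻⁵ m/K
ΔT = 1.50×10⁻³ / 1.114188×10⁻⁵ = 134.627 K
T = 19.3 + 134.627 = 153.927 °C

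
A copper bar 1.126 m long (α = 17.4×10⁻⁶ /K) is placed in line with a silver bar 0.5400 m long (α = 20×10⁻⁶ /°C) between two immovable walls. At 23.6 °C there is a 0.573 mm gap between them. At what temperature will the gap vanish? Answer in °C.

T = 42.5 °C

α₁L₁ = 1.95924×10⁻⁵ m/K, α₂L₂ = 1.080×10⁻⁵ m/K → total 3.03924×10⁻⁵ m/K
ΔT = g/(α₁L₁+α₂L₂) = 5.73×10⁻⁴ / 3.03924×10⁻⁵ = 18.853 K
T = 23.6 + 18.853 = 42.453 °C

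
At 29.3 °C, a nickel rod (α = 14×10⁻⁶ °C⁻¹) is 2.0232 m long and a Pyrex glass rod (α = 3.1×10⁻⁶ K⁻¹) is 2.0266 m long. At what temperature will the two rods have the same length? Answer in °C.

Equal length when α₁L₁ΔT − α₂L₂ΔT = L₂ − L₁ = 3.40×10⁻³ m
α₁L₁ = 2.83248×10⁻⁵, α₂L₂ = 6.28246×10⁻⁶ → Δ(αL) = 2.204234×10⁻⁵ m/K
ΔT = 3.40×10⁻³ / 2.204234×10⁻⁵ = 154.249 K, so T = 29.3 + 154.249 = 183.549 °C

T = 183.5 °C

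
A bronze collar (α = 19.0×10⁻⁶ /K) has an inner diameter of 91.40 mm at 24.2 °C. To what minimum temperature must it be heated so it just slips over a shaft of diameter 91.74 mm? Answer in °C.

Required Δd = 91.74 − 91.40 = 0.34 mm
Δd = αd₀ΔT ⇒ ΔT = Δd/(αd₀) = 0.34 / (19.0×10⁻⁶ × 91.40) = 195.78 K
T_min = 24.2 + 195.78 = 219.98 °C

T = 220 °C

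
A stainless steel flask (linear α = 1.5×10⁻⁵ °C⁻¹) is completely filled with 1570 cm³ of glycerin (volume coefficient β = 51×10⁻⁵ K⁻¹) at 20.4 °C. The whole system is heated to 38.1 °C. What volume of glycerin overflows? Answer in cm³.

The flask also expands: β_container ≈ 3α = 4.5×10⁻⁵ /K
Net overflow = V₀(β_liq − 3α_cont)ΔT
β − 3α = 5.10×10⁻⁴ − 4.5×10⁻⁵ = 4.65×10⁻⁴ /K; ΔT = 17.7 K
ΔV = 1570 × 4.65×10⁻⁴ × 17.7 = 12.9 cm³

12.9 cm³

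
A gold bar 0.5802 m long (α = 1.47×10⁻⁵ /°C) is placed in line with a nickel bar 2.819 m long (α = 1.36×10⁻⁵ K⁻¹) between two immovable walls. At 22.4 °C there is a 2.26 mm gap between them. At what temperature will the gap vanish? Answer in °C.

T = 70.6 °C

Gap closes when ΔL₁ + ΔL₂ = 2.26 mm = 2.26×10⁻³ m
(α₁L₁ + α₂L₂)ΔT = g
α₁L₁ + α₂L₂ = 1.47×10⁻⁵×0.5802 + 1.36×10⁻⁵×2.819 = 4.686734×10⁻⁵ m/K
ΔT = 2.26×10⁻³ / 4.686734×10⁻⁵ = 48.221 K
T = 22.4 + 48.221 = 70.621 °C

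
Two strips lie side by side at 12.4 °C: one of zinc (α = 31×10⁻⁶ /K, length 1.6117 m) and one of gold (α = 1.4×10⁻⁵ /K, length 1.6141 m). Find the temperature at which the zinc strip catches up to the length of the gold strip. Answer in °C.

Equal length when α₁L₁ΔT − α₂L₂ΔT = L₂ − L₁ = 2.40×10⁻³ m
α₁L₁ = 4.99627×10⁻⁵, α₂L₂ = 2.25974×10⁻⁵ → Δ(αL) = 2.73653×10⁻⁵ m/K
ΔT = 2.40×10⁻³ / 2.73653×10⁻⁵ = 87.702 K, so T = 12.4 + 87.702 = 100.102 °C

T = 100.1 °C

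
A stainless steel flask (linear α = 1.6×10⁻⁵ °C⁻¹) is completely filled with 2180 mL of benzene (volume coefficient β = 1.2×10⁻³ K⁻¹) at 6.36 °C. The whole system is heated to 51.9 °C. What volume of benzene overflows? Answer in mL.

The flask also expands: β_container ≈ 3α = 4.8×10⁻⁵ /K
Net overflow = V₀(β_liq − 3α_cont)ΔT
β − 3α = 1.20×10⁻³ − 4.8×10⁻⁵ = 1.152×10⁻³ /K; ΔT = 45.54 K
ΔV = 2180 × 1.152×10⁻³ × 45.54 = 114 mL

114 mL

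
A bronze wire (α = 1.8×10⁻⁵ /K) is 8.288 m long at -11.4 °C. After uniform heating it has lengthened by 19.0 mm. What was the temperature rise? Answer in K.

ΔT = 127 K

ΔL = αL₀ΔT ⇒ ΔT = ΔL / (αL₀)
ΔT = 19.0×10⁻³ m / (1.8×10⁻⁵ × 8.288 m) = 127.36 K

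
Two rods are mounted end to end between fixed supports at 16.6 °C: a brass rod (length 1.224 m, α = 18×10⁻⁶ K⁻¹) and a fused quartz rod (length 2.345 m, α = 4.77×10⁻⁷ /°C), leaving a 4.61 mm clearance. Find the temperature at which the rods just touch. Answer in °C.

Gap closes when ΔL₁ + ΔL₂ = 4.61 mm = 4.61×10⁻³ m
(α₁L₁ + α₂L₂)ΔT = g
α₁L₁ + α₂L₂ = 18×10⁻⁶×1.224 + 4.77×10⁻⁷×2.345 = 2.3150565×10⁻⁵ m/K
ΔT = 4.61×10⁻³ / 2.3150565×10⁻⁵ = 199.13 K
T = 16.6 + 199.13 = 215.73 °C

T = 216 °C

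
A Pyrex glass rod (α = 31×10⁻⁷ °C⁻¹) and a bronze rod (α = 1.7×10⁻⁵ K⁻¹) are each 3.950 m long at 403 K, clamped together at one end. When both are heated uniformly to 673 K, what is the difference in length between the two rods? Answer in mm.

14.8 mm

ΔT = 270 K
Pyrex glass: ΔL = 31×10⁻⁷ × 3.950 m × 270 = 3.3062×10⁻³ m = 3.3062 mm
bronze: ΔL = 1.7×10⁻⁵ × 3.950 m × 270 = 1.8131×10⁻² m = 18.131 mm
difference = 18.131 − 3.3062 = 14.8248 mm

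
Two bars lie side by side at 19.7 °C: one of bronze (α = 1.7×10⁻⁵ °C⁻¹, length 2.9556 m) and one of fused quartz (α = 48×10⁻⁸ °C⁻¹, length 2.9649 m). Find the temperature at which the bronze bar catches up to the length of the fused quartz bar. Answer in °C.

T = 210.2 °C

L₁(1 + α₁ΔT) = L₂(1 + α₂ΔT) ⇒ ΔT = (L₂ − L₁)/(α₁L₁ − α₂L₂)
L₂ − L₁ = 2.9649 − 2.9556 = 9.30×10⁻³ m
α₁L₁ − α₂L₂ = 1.7×10⁻⁵×2.9556 − 48×10⁻⁸×2.9649 = 4.8822048×10⁻⁵ m/K
ΔT = 9.30×10⁻³ / 4.8822048×10⁻⁵ = 190.488 K
T = 19.7 + 190.488 = 210.188 °C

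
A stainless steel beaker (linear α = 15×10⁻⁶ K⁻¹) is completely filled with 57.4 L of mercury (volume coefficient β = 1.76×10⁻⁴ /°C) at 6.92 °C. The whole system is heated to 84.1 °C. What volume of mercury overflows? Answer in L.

The beaker also expands: β_container ≈ 3α = 4.5×10⁻⁵ /K
Net overflow = V₀(β_liq − 3α_cont)ΔT
β − 3α = 1.76×10⁻⁴ − 4.5×10⁻⁵ = 1.31×10⁻⁴ /K; ΔT = 77.18 K
ΔV = 57.4 × 1.31×10⁻⁴ × 77.18 = 0.580 L

0.580 L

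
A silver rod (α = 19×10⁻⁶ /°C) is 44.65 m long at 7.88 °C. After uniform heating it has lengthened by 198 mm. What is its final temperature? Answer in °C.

T = 241 °C

ΔL = αL₀ΔT ⇒ ΔT = ΔL / (αL₀)
ΔT = 198×10⁻³ m / (19×10⁻⁶ × 44.65 m) = 233.39 K
T = 7.88 + 233.39 = 241.27 °C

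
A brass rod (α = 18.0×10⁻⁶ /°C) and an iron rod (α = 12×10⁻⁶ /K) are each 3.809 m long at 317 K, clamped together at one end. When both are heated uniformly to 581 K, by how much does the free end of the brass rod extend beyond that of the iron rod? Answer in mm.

6.03 mm

ΔT = 264 K
brass: ΔL = 18.0×10⁻⁶ × 3.809 m × 264 = 1.8100×10⁻² m = 18.100 mm
iron: ΔL = 12×10⁻⁶ × 3.809 m × 264 = 1.2067×10⁻² m = 12.067 mm
difference = 18.100 − 12.067 = 6.033 mm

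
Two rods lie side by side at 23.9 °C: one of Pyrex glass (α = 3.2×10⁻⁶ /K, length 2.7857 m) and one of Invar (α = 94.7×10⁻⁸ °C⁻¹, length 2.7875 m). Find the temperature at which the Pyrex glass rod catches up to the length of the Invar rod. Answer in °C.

T = 310.8 °C

L₁(1 + α₁ΔT) = L₂(1 + α₂ΔT) ⇒ ΔT = (L₂ − L₁)/(α₁L₁ − α₂L₂)
L₂ − L₁ = 2.7875 − 2.7857 = 1.80×10⁻³ m
α₁L₁ − α₂L₂ = 3.2×10⁻⁶×2.7857 − 94.7×10⁻⁸×2.7875 = 6.2744775×10⁻⁶ m/K
ΔT = 1.80×10⁻³ / 6.2744775×10⁻⁶ = 286.876 K
T = 23.9 + 286.876 = 310.776 °C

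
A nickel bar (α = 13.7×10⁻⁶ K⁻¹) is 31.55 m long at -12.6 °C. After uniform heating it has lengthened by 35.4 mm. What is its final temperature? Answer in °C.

ΔL = αL₀ΔT ⇒ ΔT = ΔL / (αL₀)
ΔT = 35.4×10⁻³ m / (13.7×10⁻⁶ × 31.55 m) = 81.900 K
T = -12.6 + 81.900 = 69.300 °C

T = 69.3 °C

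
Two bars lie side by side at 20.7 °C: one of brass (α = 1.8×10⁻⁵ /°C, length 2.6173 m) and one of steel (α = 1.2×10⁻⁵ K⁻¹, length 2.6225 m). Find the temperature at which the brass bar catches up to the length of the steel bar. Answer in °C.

T = 353.2 °C

Equal length when α₁L₁ΔT − α₂L₂ΔT = L₂ − L₁ = 5.20×10⁻³ m
α₁L₁ = 4.71114×10⁻⁵, α₂L₂ = 3.147×10⁻⁵ → Δ(αL) = 1.56414×10⁻⁵ m/K
ΔT = 5.20×10⁻³ / 1.56414×10⁻⁵ = 332.451 K, so T = 20.7 + 332.451 = 353.151 °C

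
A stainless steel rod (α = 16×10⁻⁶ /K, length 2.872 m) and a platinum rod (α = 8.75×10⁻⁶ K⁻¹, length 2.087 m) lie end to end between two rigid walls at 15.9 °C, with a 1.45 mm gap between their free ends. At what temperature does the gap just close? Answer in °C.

Gap closes when ΔL₁ + ΔL₂ = 1.45 mm = 1.45×10⁻³ m
(α₁L₁ + α₂L₂)ΔT = g
α₁L₁ + α₂L₂ = 16×10⁻⁶×2.872 + 8.75×10⁻⁶×2.087 = 6.421325×10⁻⁵ m/K
ΔT = 1.45×10⁻³ / 6.421325×10⁻⁵ = 22.581 K
T = 15.9 + 22.581 = 38.481 °C

T = 38.5 °C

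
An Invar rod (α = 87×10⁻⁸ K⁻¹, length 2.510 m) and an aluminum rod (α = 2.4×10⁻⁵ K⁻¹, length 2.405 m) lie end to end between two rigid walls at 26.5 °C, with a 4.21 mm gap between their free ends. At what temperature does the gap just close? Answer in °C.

T = 96.8 °C

α₁L₁ = 2.1837×10⁻⁶ m/K, α₂L₂ = 5.772×10⁻⁵ m/K → total 5.99037×10⁻⁵ m/K
ΔT = g/(α₁L₁+α₂L₂) = 4.21×10⁻³ / 5.99037×10⁻⁵ = 70.279 K
T = 26.5 + 70.279 = 96.779 °C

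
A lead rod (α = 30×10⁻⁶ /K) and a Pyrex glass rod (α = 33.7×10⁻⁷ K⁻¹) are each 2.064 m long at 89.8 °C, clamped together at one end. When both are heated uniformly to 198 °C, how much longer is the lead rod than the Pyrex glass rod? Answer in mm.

5.95 mm

ΔT = 108.2 K
lead: ΔL = 30×10⁻⁶ × 2.064 m × 108.2 = 6.6997×10⁻³ m = 6.6997 mm
Pyrex glass: ΔL = 33.7×10⁻⁷ × 2.064 m × 108.2 = 7.5260×10⁻⁴ m = 0.75260 mm
difference = 6.6997 − 0.75260 = 5.9471 mm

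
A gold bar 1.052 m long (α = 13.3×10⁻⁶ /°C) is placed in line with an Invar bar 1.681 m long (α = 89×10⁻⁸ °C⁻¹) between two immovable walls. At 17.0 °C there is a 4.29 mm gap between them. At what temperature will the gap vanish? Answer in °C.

α₁L₁ = 1.39916×10⁻⁵ m/K, α₂L₂ = 1.49609×10⁻⁶ m/K → total 1.548769×10⁻⁵ m/K
ΔT = g/(α₁L₁+α₂L₂) = 4.29×10⁻³ / 1.548769×10⁻⁵ = 276.99 K
T = 17.0 + 276.99 = 293.99 °C

T = 294 °C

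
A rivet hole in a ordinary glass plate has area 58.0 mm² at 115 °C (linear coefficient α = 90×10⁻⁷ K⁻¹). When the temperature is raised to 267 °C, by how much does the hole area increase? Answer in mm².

ΔA = 0.159 mm²

Area coefficient ≈ 2α; |ΔT| = 152 K
ΔA = 2αA₀ΔT = 2(90×10⁻⁷)(58.0)(152) = 0.159 mm²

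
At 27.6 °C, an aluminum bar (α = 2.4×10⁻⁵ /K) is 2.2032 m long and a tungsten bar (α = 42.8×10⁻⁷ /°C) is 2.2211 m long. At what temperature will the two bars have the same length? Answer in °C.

T = 440.3 °C

L₁(1 + α₁ΔT) = L₂(1 + α₂ΔT) ⇒ ΔT = (L₂ − L₁)/(α₁L₁ − α₂L₂)
L₂ − L₁ = 2.2211 − 2.2032 = 1.79×10⁻² m
α₁L₁ − α₂L₂ = 2.4×10⁻⁵×2.2032 − 42.8×10⁻⁷×2.2211 = 4.3370492×10⁻⁵ m/K
ΔT = 1.79×10⁻² / 4.3370492×10⁻⁵ = 412.723 K
T = 27.6 + 412.723 = 440.323 °C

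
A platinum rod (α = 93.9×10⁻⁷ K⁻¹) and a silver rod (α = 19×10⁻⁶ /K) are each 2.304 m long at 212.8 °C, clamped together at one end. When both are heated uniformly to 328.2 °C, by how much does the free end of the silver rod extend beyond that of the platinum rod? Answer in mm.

ΔT = 115.4 K
platinum: ΔL = 93.9×10⁻⁷ × 2.304 m × 115.4 = 2.4966×10⁻³ m = 2.4966 mm
silver: ΔL = 19×10⁻⁶ × 2.304 m × 115.4 = 5.0518×10⁻³ m = 5.0518 mm
difference = 5.0518 − 2.4966 = 2.5552 mm

2.56 mm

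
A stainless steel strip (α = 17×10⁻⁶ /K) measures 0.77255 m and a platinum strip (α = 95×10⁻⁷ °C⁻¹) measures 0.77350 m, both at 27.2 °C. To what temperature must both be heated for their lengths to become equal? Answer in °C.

Equal length when α₁L₁ΔT − α₂L₂ΔT = L₂ − L₁ = 9.50×10⁻⁴ m
α₁L₁ = 1.313335×10⁻⁵, α₂L₂ = 7.34825×10⁻⁶ → Δ(αL) = 5.7851×10⁻⁶ m/K
ΔT = 9.50×10⁻⁴ / 5.7851×10⁻⁶ = 164.215 K, so T = 27.2 + 164.215 = 191.415 °C

T = 191.4 °C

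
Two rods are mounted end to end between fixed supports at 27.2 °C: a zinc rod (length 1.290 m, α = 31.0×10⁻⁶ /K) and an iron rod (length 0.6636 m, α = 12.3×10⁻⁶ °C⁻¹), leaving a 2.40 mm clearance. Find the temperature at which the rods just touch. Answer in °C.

T = 77.0 °C

Gap closes when ΔL₁ + ΔL₂ = 2.40 mm = 2.40×10⁻³ m
(α₁L₁ + α₂L₂)ΔT = g
α₁L₁ + α₂L₂ = 31.0×10⁻⁶×1.290 + 12.3×10⁻⁶×0.6636 = 4.815228×10⁻⁵ m/K
ΔT = 2.40×10⁻³ / 4.815228×10⁻⁵ = 49.842 K
T = 27.2 + 49.842 = 77.042 °C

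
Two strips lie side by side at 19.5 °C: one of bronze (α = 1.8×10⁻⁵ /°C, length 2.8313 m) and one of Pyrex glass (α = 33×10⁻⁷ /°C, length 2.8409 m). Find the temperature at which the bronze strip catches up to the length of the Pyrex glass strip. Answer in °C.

L₁(1 + α₁ΔT) = L₂(1 + α₂ΔT) ⇒ ΔT = (L₂ − L₁)/(α₁L₁ − α₂L₂)
L₂ − L₁ = 2.8409 − 2.8313 = 9.60×10⁻³ m
α₁L₁ − α₂L₂ = 1.8×10⁻⁵×2.8313 − 33×10⁻⁷×2.8409 = 4.158843×10⁻⁵ m/K
ΔT = 9.60×10⁻³ / 4.158843×10⁻⁵ = 230.833 K
T = 19.5 + 230.833 = 250.333 °C

T = 250.3 °C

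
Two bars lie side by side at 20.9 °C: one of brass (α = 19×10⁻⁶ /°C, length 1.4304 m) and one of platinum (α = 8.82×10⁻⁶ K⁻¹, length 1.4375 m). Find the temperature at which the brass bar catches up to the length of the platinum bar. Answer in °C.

Equal length when α₁L₁ΔT − α₂L₂ΔT = L₂ − L₁ = 7.10×10⁻³ m
α₁L₁ = 2.71776×10⁻⁵, α₂L₂ = 1.267875×10⁻⁵ → Δ(αL) = 1.449885×10⁻⁵ m/K
ΔT = 7.10×10⁻³ / 1.449885×10⁻⁵ = 489.694 K, so T = 20.9 + 489.694 = 510.594 °C

T = 510.6 °C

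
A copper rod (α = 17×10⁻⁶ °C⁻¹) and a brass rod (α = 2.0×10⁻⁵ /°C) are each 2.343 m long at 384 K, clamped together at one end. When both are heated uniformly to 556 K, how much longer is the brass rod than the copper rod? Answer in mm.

ΔT = 172 K
copper: ΔL = 17×10⁻⁶ × 2.343 m × 172 = 6.8509×10⁻³ m = 6.8509 mm
brass: ΔL = 2.0×10⁻⁵ × 2.343 m × 172 = 8.0599×10⁻³ m = 8.0599 mm
difference = 8.0599 − 6.8509 = 1.2090 mm

1.21 mm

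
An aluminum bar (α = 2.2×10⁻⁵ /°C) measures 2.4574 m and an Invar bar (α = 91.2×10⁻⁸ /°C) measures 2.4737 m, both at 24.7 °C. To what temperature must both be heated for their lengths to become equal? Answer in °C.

T = 339.3 °C

L₁(1 + α₁ΔT) = L₂(1 + α₂ΔT) ⇒ ΔT = (L₂ − L₁)/(α₁L₁ − α₂L₂)
L₂ − L₁ = 2.4737 − 2.4574 = 1.63×10⁻² m
α₁L₁ − α₂L₂ = 2.2×10⁻⁵×2.4574 − 91.2×10⁻⁸×2.4737 = 5.18067856×10⁻⁵ m/K
ΔT = 1.63×10⁻² / 5.18067856×10⁻⁵ = 314.631 K
T = 24.7 + 314.631 = 339.331 °C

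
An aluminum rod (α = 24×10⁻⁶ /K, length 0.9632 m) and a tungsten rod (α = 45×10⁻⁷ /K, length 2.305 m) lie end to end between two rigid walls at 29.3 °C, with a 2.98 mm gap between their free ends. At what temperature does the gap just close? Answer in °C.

T = 118 °C

Gap closes when ΔL₁ + ΔL₂ = 2.98 mm = 2.98×10⁻³ m
(α₁L₁ + α₂L₂)ΔT = g
α₁L₁ + α₂L₂ = 24×10⁻⁶×0.9632 + 45×10⁻⁷×2.305 = 3.34893×10⁻⁵ m/K
ΔT = 2.98×10⁻³ / 3.34893×10⁻⁵ = 88.98 K
T = 29.3 + 88.98 = 118.28 °C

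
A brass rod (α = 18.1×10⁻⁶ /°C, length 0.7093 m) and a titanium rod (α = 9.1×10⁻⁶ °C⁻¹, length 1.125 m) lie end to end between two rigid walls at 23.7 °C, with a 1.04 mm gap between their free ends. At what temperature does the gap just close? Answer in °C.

α₁L₁ = 1.283833×10⁻⁵ m/K, α₂L₂ = 1.02375×10⁻⁵ m/K → total 2.307583×10⁻⁵ m/K
ΔT = g/(α₁L₁+α₂L₂) = 1.04×10⁻³ / 2.307583×10⁻⁵ = 45.069 K
T = 23.7 + 45.069 = 68.769 °C

T = 68.8 °C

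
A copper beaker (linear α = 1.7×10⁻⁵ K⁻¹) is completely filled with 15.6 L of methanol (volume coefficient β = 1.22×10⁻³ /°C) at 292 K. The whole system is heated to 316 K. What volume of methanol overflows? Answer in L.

The beaker also expands: β_container ≈ 3α = 5.1×10⁻⁵ /K
Net overflow = V₀(β_liq − 3α_cont)ΔT
β − 3α = 1.22×10⁻³ − 5.1×10⁻⁵ = 1.169×10⁻³ /K; ΔT = 24 K
ΔV = 15.6 × 1.169×10⁻³ × 24 = 0.438 L

0.438 L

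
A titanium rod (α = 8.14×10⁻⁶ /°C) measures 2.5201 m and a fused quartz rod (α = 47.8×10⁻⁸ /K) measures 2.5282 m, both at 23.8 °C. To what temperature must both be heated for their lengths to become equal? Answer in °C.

T = 443.4 °C

L₁(1 + α₁ΔT) = L₂(1 + α₂ΔT) ⇒ ΔT = (L₂ − L₁)/(α₁L₁ − α₂L₂)
L₂ − L₁ = 2.5282 − 2.5201 = 8.10×10⁻³ m
α₁L₁ − α₂L₂ = 8.14×10⁻⁶×2.5201 − 47.8×10⁻⁸×2.5282 = 1.93051344×10⁻⁵ m/K
ΔT = 8.10×10⁻³ / 1.93051344×10⁻⁵ = 419.577 K
T = 23.8 + 419.577 = 443.377 °C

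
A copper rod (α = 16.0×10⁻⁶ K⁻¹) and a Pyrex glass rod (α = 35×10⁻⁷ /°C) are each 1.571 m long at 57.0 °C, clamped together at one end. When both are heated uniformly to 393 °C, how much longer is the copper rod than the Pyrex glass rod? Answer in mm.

6.60 mm

ΔT = 336.0 K
copper: ΔL = 16.0×10⁻⁶ × 1.571 m × 336.0 = 8.4457×10⁻³ m = 8.4457 mm
Pyrex glass: ΔL = 35×10⁻⁷ × 1.571 m × 336.0 = 1.8475×10⁻³ m = 1.8475 mm
difference = 8.4457 − 1.8475 = 6.5982 mm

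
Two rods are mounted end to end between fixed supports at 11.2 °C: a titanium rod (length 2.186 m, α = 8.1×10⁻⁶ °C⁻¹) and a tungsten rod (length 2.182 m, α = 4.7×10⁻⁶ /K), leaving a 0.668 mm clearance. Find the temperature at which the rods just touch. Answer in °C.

T = 35.1 °C

Gap closes when ΔL₁ + ΔL₂ = 0.668 mm = 6.68×10⁻⁴ m
(α₁L₁ + α₂L₂)ΔT = g
α₁L₁ + α₂L₂ = 8.1×10⁻⁶×2.186 + 4.7×10⁻⁶×2.182 = 2.7962×10⁻⁵ m/K
ΔT = 6.68×10⁻⁴ / 2.7962×10⁻⁵ = 23.890 K
T = 11.2 + 23.890 = 35.090 °C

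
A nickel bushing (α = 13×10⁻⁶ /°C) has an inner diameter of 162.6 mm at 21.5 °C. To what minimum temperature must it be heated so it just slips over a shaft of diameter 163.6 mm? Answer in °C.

Required Δd = 163.6 − 162.6 = 1.0 mm
Δd = αd₀ΔT ⇒ ΔT = Δd/(αd₀) = 1.0 / (13×10⁻⁶ × 162.6) = 473.08 K
T_min = 21.5 + 473.08 = 494.58 °C

T = 495 °C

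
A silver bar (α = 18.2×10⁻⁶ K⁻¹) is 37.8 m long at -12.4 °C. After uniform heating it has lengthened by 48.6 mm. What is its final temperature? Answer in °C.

ΔL = αL₀ΔT ⇒ ΔT = ΔL / (αL₀)
ΔT = 48.6×10⁻³ m / (18.2×10⁻⁶ × 37.8 m) = 70.644 K
T = -12.4 + 70.644 = 58.244 °C

T = 58.2 °C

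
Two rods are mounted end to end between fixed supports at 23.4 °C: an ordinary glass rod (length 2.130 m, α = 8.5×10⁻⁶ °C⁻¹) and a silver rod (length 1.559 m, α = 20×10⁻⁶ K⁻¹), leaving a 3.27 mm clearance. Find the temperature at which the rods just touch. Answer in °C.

T = 89.7 °C

Gap closes when ΔL₁ + ΔL₂ = 3.27 mm = 3.27×10⁻³ m
(α₁L₁ + α₂L₂)ΔT = g
α₁L₁ + α₂L₂ = 8.5×10⁻⁶×2.130 + 20×10⁻⁶×1.559 = 4.9285×10⁻⁵ m/K
ΔT = 3.27×10⁻³ / 4.9285×10⁻⁵ = 66.349 K
T = 23.4 + 66.349 = 89.749 °C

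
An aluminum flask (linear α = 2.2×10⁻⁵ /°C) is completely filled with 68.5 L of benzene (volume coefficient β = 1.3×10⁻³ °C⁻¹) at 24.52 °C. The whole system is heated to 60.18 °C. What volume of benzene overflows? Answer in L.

The flask also expands: β_container ≈ 3α = 6.6×10⁻⁵ /K
Net overflow = V₀(β_liq − 3α_cont)ΔT
β − 3α = 1.30×10⁻³ − 6.6×10⁻⁵ = 1.234×10⁻³ /K; ΔT = 35.66 K
ΔV = 68.5 × 1.234×10⁻³ × 35.66 = 3.01 L

3.01 L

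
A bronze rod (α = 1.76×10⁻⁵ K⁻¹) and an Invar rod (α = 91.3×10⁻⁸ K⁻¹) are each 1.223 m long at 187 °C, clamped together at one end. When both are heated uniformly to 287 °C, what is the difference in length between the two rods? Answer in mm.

ΔT = 100 K
bronze: ΔL = 1.76×10⁻⁵ × 1.223 m × 100 = 2.1525×10⁻³ m = 2.1525 mm
Invar: ΔL = 91.3×10⁻⁸ × 1.223 m × 100 = 1.1166×10⁻⁴ m = 0.11166 mm
difference = 2.1525 − 0.11166 = 2.04084 mm

2.04 mm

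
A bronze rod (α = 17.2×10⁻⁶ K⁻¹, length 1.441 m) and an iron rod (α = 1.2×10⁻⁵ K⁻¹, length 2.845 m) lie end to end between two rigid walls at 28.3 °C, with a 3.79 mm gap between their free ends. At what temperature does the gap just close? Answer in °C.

T = 92.6 °C

Gap closes when ΔL₁ + ΔL₂ = 3.79 mm = 3.79×10⁻³ m
(α₁L₁ + α₂L₂)ΔT = g
α₁L₁ + α₂L₂ = 17.2×10⁻⁶×1.441 + 1.2×10⁻⁵×2.845 = 5.89252×10⁻⁵ m/K
ΔT = 3.79×10⁻³ / 5.89252×10⁻⁵ = 64.319 K
T = 28.3 + 64.319 = 92.619 °C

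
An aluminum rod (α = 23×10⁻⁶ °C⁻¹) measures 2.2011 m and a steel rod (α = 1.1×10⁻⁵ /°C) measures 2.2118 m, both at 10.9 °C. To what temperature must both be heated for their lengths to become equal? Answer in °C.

T = 417.8 °C

Equal length when α₁L₁ΔT − α₂L₂ΔT = L₂ − L₁ = 1.07×10⁻² m
α₁L₁ = 5.06253×10⁻⁵, α₂L₂ = 2.43298×10⁻⁵ → Δ(αL) = 2.62955×10⁻⁵ m/K
ΔT = 1.07×10⁻² / 2.62955×10⁻⁵ = 406.914 K, so T = 10.9 + 406.914 = 417.814 °C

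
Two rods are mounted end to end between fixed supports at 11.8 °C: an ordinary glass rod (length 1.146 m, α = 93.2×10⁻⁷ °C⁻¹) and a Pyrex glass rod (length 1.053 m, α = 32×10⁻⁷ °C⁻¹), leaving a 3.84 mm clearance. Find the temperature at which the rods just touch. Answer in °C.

Gap closes when ΔL₁ + ΔL₂ = 3.84 mm = 3.84×10⁻³ m
(α₁L₁ + α₂L₂)ΔT = g
α₁L₁ + α₂L₂ = 93.2×10⁻⁷×1.146 + 32×10⁻⁷×1.053 = 1.405032×10⁻⁵ m/K
ΔT = 3.84×10⁻³ / 1.405032×10⁻⁵ = 273.30 K
T = 11.8 + 273.30 = 285.10 °C

T = 285 °C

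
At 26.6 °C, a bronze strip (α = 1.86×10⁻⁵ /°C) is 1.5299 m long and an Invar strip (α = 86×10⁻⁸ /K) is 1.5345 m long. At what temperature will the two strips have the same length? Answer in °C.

T = 196.1 °C

Equal length when α₁L₁ΔT − α₂L₂ΔT = L₂ − L₁ = 4.60×10⁻³ m
α₁L₁ = 2.845614×10⁻⁵, α₂L₂ = 1.31967×10⁻⁶ → Δ(αL) = 2.713647×10⁻⁵ m/K
ΔT = 4.60×10⁻³ / 2.713647×10⁻⁵ = 169.514 K, so T = 26.6 + 169.514 = 196.114 °C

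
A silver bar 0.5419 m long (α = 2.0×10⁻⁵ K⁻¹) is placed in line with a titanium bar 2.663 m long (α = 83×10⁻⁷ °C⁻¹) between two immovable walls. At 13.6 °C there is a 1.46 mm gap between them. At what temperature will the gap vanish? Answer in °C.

T = 57.9 °C

Gap closes when ΔL₁ + ΔL₂ = 1.46 mm = 1.46×10⁻³ m
(α₁L₁ + α₂L₂)ΔT = g
α₁L₁ + α₂L₂ = 2.0×10⁻⁵×0.5419 + 83×10⁻⁷×2.663 = 3.29409×10⁻⁵ m/K
ΔT = 1.46×10⁻³ / 3.29409×10⁻⁵ = 44.322 K
T = 13.6 + 44.322 = 57.922 °C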